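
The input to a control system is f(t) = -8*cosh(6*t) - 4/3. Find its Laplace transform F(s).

F(s) = -8*s/(s^2 - 36) - 4/(3*s)

By linearity of the Laplace transform, transform each term separately.
L{-4/3} = (-4/3)/s; (-8)·[L{cosh(6t)} = s/(s^2 - 36)].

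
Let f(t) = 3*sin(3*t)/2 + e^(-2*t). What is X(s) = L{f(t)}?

X(s) = 9/(2*(s^2 + 9)) + 1/(s + 2)

The transform is linear, so treat each term independently.
(3/2)·[L{sin(3t)} = 3/(s^2 + 9)]; L{e^(-2t)} = 1/(s + 2).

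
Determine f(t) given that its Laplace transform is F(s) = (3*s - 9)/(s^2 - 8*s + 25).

Complete the square in the denominator: s^2 - 8*s + 25 = (s - 4)^2 + 3^2.
Split the numerator to match: 3*s - 9 = 3·(s - 4) + 1·3.
Invert each term: 3·(s - 4)/((s - 4)^2 + 9) ↔ 3e^(4t)cos(3t); 1·3/((s - 4)^2 + 9) ↔ e^(4t)sin(3t).

f(t) = exp(4*t)*sin(3*t) + 3*exp(4*t)*cos(3*t)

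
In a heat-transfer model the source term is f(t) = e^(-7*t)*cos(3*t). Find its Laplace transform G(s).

G(s) = (s + 7)/((s + 7)^2 + 9)

L{cos(3t)} = s/(s^2 + 9).
By the first shifting theorem, multiplying by e^(-7t) replaces s with s + 7.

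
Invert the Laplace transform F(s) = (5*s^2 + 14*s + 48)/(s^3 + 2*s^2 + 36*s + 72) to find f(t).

Factor the denominator: s^3 + 2*s^2 + 36*s + 72 = (s + 2)*(s^2 + 36).
Partial fraction decomposition gives [1/(s + 2)] + [4*s/(s^2 + 36)] + [6/(s^2 + 36)].
Invert each term: 1/(s + 2) ↔ e^(-2t); 4·s/(s^2 + 36) ↔ 4cos(6t); 1·6/(s^2 + 36) ↔ sin(6t).

f(t) = sin(6*t) + 4*cos(6*t) + exp(-2*t)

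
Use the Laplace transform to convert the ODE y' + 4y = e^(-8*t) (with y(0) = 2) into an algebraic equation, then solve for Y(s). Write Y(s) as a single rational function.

Y(s) = (2*s + 17)/(s^2 + 12*s + 32)

Take the Laplace transform of both sides.
Using L{y'} = sY - y(0) = sY - 2, the left side becomes (s + 4)Y - (2).
The right side is L{e^(-8*t)} = 1/(s + 8).
So (s + 4)Y = 1/(s + 8) + (2).
Divide through and combine into a single rational function.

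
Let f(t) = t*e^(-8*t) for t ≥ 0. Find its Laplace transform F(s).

F(s) = (s + 8)^(-2)

L{e^(-8t)} = 1/(s + 8).
Then apply L{t·g(t)} = -d/ds[G(s)] with G(s) = 1/(s + 8):
differentiating 1 time and applying the sign gives (s + 8)^(-2).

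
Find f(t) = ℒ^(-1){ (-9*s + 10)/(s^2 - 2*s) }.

f(t) = -4*exp(2*t) - 5

Factor the denominator: s^2 - 2*s = s*(s - 2).
Partial fraction decomposition gives [-5/s] + [-4/(s - 2)].
Invert each term: -5/(s - 0) ↔ -5e^(0t); -4/(s - 2) ↔ -4e^(2t).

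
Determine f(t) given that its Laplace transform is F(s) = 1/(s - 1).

f(t) = exp(t)

Since L{e^(t)} = 1/(s - 1), the inverse is e^(t).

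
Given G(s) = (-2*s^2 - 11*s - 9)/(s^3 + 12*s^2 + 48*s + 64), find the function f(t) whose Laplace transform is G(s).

f(t) = 3*t^2*exp(-4*t)/2 + 5*t*exp(-4*t) - 2*exp(-4*t)

Factor the denominator: s^3 + 12*s^2 + 48*s + 64 = (s + 4)^3.
Partial fraction decomposition gives [-2/(s + 4)] + [5/(s + 4)^2] + [3/(s + 4)^3].
Invert each term: -2/(s + 4) ↔ -2e^(-4t); 5/(s + 4)^2 ↔ 5t·e^(-4t); 3/(s + 4)^3 ↔ (3/2)t^2·e^(-4t).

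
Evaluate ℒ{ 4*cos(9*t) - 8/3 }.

The transform is linear, so treat each term independently.
L{-8/3} = (-8/3)/s; (4)·[L{cos(9t)} = s/(s^2 + 81)].

4*s/(s^2 + 81) - 8/(3*s)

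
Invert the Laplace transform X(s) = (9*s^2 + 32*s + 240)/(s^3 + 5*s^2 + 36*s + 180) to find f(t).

f(t) = 2*sin(6*t) + 4*cos(6*t) + 5*exp(-5*t)

Factor the denominator: s^3 + 5*s^2 + 36*s + 180 = (s + 5)*(s^2 + 36).
Partial fraction decomposition gives [5/(s + 5)] + [4*s/(s^2 + 36)] + [12/(s^2 + 36)].
Invert each term: 5/(s + 5) ↔ 5e^(-5t); 4·s/(s^2 + 36) ↔ 4cos(6t); 2·6/(s^2 + 36) ↔ 2sin(6t).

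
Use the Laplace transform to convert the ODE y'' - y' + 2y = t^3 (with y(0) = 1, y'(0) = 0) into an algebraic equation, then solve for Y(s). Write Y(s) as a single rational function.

Laplace-transform each side.
The derivative rules (L{y''} = s^2 Y - s·y(0) - y'(0) and L{y'} = sY - y(0), with y(0) = 1, y'(0) = 0) turn the left side into (s^2 - s + 2)Y - (s - 1).
The right side is L{t^3} = 6/s^4.
So (s^2 - s + 2)Y = 6/s^4 + (s - 1).
Isolate Y and clear denominators.

Y(s) = (s^5 - s^4 + 6)/(s^6 - s^5 + 2*s^4)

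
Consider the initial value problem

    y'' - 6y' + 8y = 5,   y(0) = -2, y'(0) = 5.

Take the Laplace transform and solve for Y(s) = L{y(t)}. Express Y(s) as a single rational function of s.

Y(s) = (-2*s^2 + 17*s + 5)/(s^3 - 6*s^2 + 8*s)

Apply the Laplace transform to the equation.
The derivative rules (L{y''} = s^2 Y - s·y(0) - y'(0) and L{y'} = sY - y(0), with y(0) = -2, y'(0) = 5) turn the left side into (s^2 - 6*s + 8)Y - (-2*s + 17).
The right side is L{5} = 5/s.
So (s^2 - 6*s + 8)Y = 5/s + (-2*s + 17).
Divide through and combine into a single rational function.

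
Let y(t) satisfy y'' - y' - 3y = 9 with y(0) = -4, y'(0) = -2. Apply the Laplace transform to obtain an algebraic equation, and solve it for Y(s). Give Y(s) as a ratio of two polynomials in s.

Take the Laplace transform of both sides.
The derivative rules (L{y''} = s^2 Y - s·y(0) - y'(0) and L{y'} = sY - y(0), with y(0) = -4, y'(0) = -2) turn the left side into (s^2 - s - 3)Y - (-4*s + 2).
The right side is L{9} = 9/s.
So (s^2 - s - 3)Y = 9/s + (-4*s + 2).
Isolate Y and clear denominators.

Y(s) = (-4*s^2 + 2*s + 9)/(s^3 - s^2 - 3*s)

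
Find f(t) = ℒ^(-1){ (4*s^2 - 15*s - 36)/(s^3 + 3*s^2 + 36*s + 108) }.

Factor the denominator: s^3 + 3*s^2 + 36*s + 108 = (s + 3)*(s^2 + 36).
Partial fraction decomposition gives [1/(s + 3)] + [3*s/(s^2 + 36)] + [-24/(s^2 + 36)].
Invert each term: 1/(s + 3) ↔ e^(-3t); 3·s/(s^2 + 36) ↔ 3cos(6t); -4·6/(s^2 + 36) ↔ -4sin(6t).

f(t) = -4*sin(6*t) + 3*cos(6*t) + exp(-3*t)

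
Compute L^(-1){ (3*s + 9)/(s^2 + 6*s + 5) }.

Rewrite the denominator: s^2 + 6*s + 5 = (s + 3)^2 - 4.
The form in (s + 3) signals a first-shifting-theorem factor e^(-3t).
Since L{cosh(2t)} = s/(s^2 - 4), the inverse is e^(-3*t)*cosh(2*t), scaled by 3.

3*exp(-3*t)*cosh(2*t)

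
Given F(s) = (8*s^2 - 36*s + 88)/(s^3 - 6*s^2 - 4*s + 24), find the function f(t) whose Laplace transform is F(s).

f(t) = 5*exp(6*t) - 3*exp(2*t) + 6*exp(-2*t)

Factor the denominator: s^3 - 6*s^2 - 4*s + 24 = (s - 6)*(s - 2)*(s + 2).
Partial fraction decomposition gives [-3/(s - 2)] + [5/(s - 6)] + [6/(s + 2)].
Invert each term: -3/(s - 2) ↔ -3e^(2t); 5/(s - 6) ↔ 5e^(6t); 6/(s + 2) ↔ 6e^(-2t).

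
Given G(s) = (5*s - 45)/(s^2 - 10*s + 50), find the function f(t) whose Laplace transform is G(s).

f(t) = -4*exp(5*t)*sin(5*t) + 5*exp(5*t)*cos(5*t)

Complete the square in the denominator: s^2 - 10*s + 50 = (s - 5)^2 + 5^2.
Split the numerator to match: 5*s - 45 = 5·(s - 5) - 4·5.
Invert each term: 5·(s - 5)/((s - 5)^2 + 25) ↔ 5e^(5t)cos(5t); -4·5/((s - 5)^2 + 25) ↔ -4e^(5t)sin(5t).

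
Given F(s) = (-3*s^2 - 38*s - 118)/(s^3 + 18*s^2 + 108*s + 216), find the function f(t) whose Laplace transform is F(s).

Factor the denominator: s^3 + 18*s^2 + 108*s + 216 = (s + 6)^3.
Partial fraction decomposition gives [-3/(s + 6)] + [-2/(s + 6)^2] + [2/(s + 6)^3].
Invert each term: -3/(s + 6) ↔ -3e^(-6t); -2/(s + 6)^2 ↔ -2t·e^(-6t); 2/(s + 6)^3 ↔ (1)t^2·e^(-6t).

f(t) = t^2*exp(-6*t) - 2*t*exp(-6*t) - 3*exp(-6*t)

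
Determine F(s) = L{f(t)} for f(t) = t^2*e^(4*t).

L{t^2} = 2!/s^3 = 2/s^3.
By the first shifting theorem, multiplying by e^(4t) replaces s with s - 4.

F(s) = 2/(s - 4)^3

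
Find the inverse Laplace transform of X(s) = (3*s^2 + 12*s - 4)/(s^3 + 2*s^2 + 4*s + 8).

Factor the denominator: s^3 + 2*s^2 + 4*s + 8 = (s + 2)*(s^2 + 4).
Partial fraction decomposition gives [-2/(s + 2)] + [5*s/(s^2 + 4)] + [2/(s^2 + 4)].
Invert each term: -2/(s + 2) ↔ -2e^(-2t); 5·s/(s^2 + 4) ↔ 5cos(2t); 1·2/(s^2 + 4) ↔ sin(2t).

sin(2*t) + 5*cos(2*t) - 2*exp(-2*t)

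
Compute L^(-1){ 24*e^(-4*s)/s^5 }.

The factor e^(-4s) signals a time shift by c = 4 (second shifting theorem).
L{t^4} = 4!/s^5 = 24/s^5, so L^-1{24/s^5} = t^4.
Hence the inverse is u(t - 4) times that function evaluated at t - 4.

Heaviside(t - 4)*((t - 4)^4)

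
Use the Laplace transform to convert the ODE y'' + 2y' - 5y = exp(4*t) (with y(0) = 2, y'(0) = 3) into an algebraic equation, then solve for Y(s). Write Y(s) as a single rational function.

Apply the Laplace transform to the equation.
The derivative rules (L{y''} = s^2 Y - s·y(0) - y'(0) and L{y'} = sY - y(0), with y(0) = 2, y'(0) = 3) turn the left side into (s^2 + 2*s - 5)Y - (2*s + 7).
The right side is L{exp(4*t)} = 1/(s - 4).
So (s^2 + 2*s - 5)Y = 1/(s - 4) + (2*s + 7).
Solve for Y(s) and write it as one ratio of polynomials.

Y(s) = (2*s^2 - s - 27)/(s^3 - 2*s^2 - 13*s + 20)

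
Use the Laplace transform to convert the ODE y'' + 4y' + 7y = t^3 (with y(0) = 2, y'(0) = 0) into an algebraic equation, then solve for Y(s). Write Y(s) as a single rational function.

Laplace-transform each side.
With L{y''} = s^2 Y - s·y(0) - y'(0) and L{y'} = sY - y(0), with y(0) = 2, y'(0) = 0: the LHS transforms to (s^2 + 4*s + 7)Y - (2*s + 8).
The right side is L{t^3} = 6/s^4.
So (s^2 + 4*s + 7)Y = 6/s^4 + (2*s + 8).
Isolate Y and clear denominators.

Y(s) = (2*s^5 + 8*s^4 + 6)/(s^6 + 4*s^5 + 7*s^4)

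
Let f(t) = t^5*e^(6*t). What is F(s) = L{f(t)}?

L{t^5} = 5!/s^6 = 120/s^6.
By the first shifting theorem, multiplying by e^(6t) replaces s with s - 6.

F(s) = 120/(s - 6)^6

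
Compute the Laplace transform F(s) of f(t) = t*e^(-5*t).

F(s) = (s + 5)^(-2)

L{t} = 1!/s^2 = 1/s^2.
By the first shifting theorem, multiplying by e^(-5t) replaces s with s + 5.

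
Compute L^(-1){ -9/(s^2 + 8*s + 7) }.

Rewrite the denominator: s^2 + 8*s + 7 = (s + 4)^2 - 9.
The form in (s + 4) signals a first-shifting-theorem factor e^(-4t).
Since L{sinh(3t)} = 3/(s^2 - 9), the inverse is exp(-4*t)*sinh(3*t), scaled by -3.

-3*exp(-4*t)*sinh(3*t)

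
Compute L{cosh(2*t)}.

L{cosh(2t)} = s/(s^2 - 4).

s/(s^2 - 4)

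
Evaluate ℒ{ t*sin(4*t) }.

8*s/(s^2 + 16)^2

L{sin(4t)} = 4/(s^2 + 16).
Then apply L{t·g(t)} = -d/ds[H(s)] with H(s) = 4/(s^2 + 16):
differentiating 1 time and applying the sign gives 8*s/(s^2 + 16)^2.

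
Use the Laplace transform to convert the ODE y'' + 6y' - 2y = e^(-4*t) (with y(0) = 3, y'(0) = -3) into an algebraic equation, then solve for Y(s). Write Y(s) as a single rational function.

Y(s) = (3*s^2 + 27*s + 61)/(s^3 + 10*s^2 + 22*s - 8)

Take the Laplace transform of both sides.
Using L{y''} = s^2 Y - s·y(0) - y'(0) and L{y'} = sY - y(0), with y(0) = 3, y'(0) = -3, the left side becomes (s^2 + 6*s - 2)Y - (3*s + 15).
The right side is L{e^(-4*t)} = 1/(s + 4).
So (s^2 + 6*s - 2)Y = 1/(s + 4) + (3*s + 15).
Divide through and combine into a single rational function.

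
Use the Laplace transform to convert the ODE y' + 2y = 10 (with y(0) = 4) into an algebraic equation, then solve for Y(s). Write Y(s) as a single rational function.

Apply the Laplace transform to the equation.
With L{y'} = sY - y(0) = sY - 4: the LHS transforms to (s + 2)Y - (4).
The right side is L{10} = 10/s.
So (s + 2)Y = 10/s + (4).
Divide through and combine into a single rational function.

Y(s) = (4*s + 10)/(s^2 + 2*s)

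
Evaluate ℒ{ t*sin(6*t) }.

12*s/(s^2 + 36)^2

L{sin(6t)} = 6/(s^2 + 36).
Then apply L{t·g(t)} = -d/ds[G(s)] with G(s) = 6/(s^2 + 36):
differentiating 1 time and applying the sign gives 12*s/(s^2 + 36)^2.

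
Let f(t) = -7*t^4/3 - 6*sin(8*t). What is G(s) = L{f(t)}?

G(s) = -48/(s^2 + 64) - 56/s^5

The transform is linear, so treat each term independently.
(-6)·[L{sin(8t)} = 8/(s^2 + 64)]; (-7/3)·[L{t^4} = 4!/s^5 = 24/s^5].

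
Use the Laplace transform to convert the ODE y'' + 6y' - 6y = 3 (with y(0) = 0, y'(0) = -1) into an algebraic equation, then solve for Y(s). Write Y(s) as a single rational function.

Take the Laplace transform of both sides.
With L{y''} = s^2 Y - s·y(0) - y'(0) and L{y'} = sY - y(0), with y(0) = 0, y'(0) = -1: the LHS transforms to (s^2 + 6*s - 6)Y - (-1).
The right side is L{3} = 3/s.
So (s^2 + 6*s - 6)Y = 3/s + (-1).
Divide through and combine into a single rational function.

Y(s) = (-s + 3)/(s^3 + 6*s^2 - 6*s)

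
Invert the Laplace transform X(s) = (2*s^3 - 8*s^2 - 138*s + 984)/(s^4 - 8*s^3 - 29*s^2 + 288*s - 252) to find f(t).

Factor the denominator: s^4 - 8*s^3 - 29*s^2 + 288*s - 252 = (s - 7)*(s - 6)*(s - 1)*(s + 6).
Partial fraction decomposition gives [-5/(s - 6)] + [4/(s - 1)] + [-1/(s + 6)] + [4/(s - 7)].
Invert each term: -5/(s - 6) ↔ -5e^(6t); 4/(s - 1) ↔ 4e^(t); -1/(s + 6) ↔ -e^(-6t); 4/(s - 7) ↔ 4e^(7t).

f(t) = 4*exp(7*t) - 5*exp(6*t) + 4*exp(t) - exp(-6*t)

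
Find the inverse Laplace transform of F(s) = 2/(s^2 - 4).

Since L{sinh(2t)} = 2/(s^2 - 4), the inverse is sinh(2*t).

sinh(2*t)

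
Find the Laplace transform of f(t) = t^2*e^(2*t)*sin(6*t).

36*(s^2 - 4*s - 8)/(s^2 - 4*s + 40)^3

L{sin(6t)} = 6/(s^2 + 36).
Multiplying by e^(2t) shifts s → s - 2, so L{e^(2*t)*sin(6*t)} = 6/((s - 2)^2 + 36).
Then apply L{t^2·g(t)} = (-1)^2 d^2/ds^2[G(s)] with G(s) = 6/((s - 2)^2 + 36):
differentiating 2 times and applying the sign gives 36*(s^2 - 4*s - 8)/(s^2 - 4*s + 40)^3.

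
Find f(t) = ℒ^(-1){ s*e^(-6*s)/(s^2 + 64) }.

The factor e^(-6s) signals a time shift by c = 6 (second shifting theorem).
L{cos(8t)} = s/(s^2 + 64), so L^-1{s/(s^2 + 64)} = cos(8*t).
Hence the inverse is u(t - 6) times that function evaluated at t - 6.

f(t) = Heaviside(t - 6)*(cos(8*t - 48))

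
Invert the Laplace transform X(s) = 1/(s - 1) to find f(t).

f(t) = exp(t)

Since L{e^(t)} = 1/(s - 1), the inverse is e^(t).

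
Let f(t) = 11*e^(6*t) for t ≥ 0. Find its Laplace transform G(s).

G(s) = 11/(s - 6)

L{11} = 11/s.
By the first shifting theorem, multiplying by e^(6t) replaces s with s - 6.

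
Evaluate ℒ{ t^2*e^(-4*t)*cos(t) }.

2*(s + 4)*(s^2 + 8*s + 13)/(s^2 + 8*s + 17)^3

L{cos(t)} = s/(s^2 + 1).
Multiplying by e^(-4t) shifts s → s + 4, so L{e^(-4*t)*cos(t)} = (s + 4)/((s + 4)^2 + 1).
Then apply L{t^2·g(t)} = (-1)^2 d^2/ds^2[G(s)] with G(s) = (s + 4)/((s + 4)^2 + 1):
differentiating 2 times and applying the sign gives 2*(s + 4)*(s^2 + 8*s + 13)/(s^2 + 8*s + 17)^3.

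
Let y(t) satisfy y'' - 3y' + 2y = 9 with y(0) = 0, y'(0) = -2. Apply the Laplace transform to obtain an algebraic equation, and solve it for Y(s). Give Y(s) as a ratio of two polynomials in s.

Y(s) = (-2*s + 9)/(s^3 - 3*s^2 + 2*s)

Transform both sides with L{·}.
The derivative rules (L{y''} = s^2 Y - s·y(0) - y'(0) and L{y'} = sY - y(0), with y(0) = 0, y'(0) = -2) turn the left side into (s^2 - 3*s + 2)Y - (-2).
The right side is L{9} = 9/s.
So (s^2 - 3*s + 2)Y = 9/s + (-2).
Solve for Y(s) and write it as one ratio of polynomials.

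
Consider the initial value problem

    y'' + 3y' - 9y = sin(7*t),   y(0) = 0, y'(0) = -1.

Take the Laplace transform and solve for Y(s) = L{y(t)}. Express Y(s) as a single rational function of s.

Y(s) = (-s^2 - 42)/(s^4 + 3*s^3 + 40*s^2 + 147*s - 441)

Take the Laplace transform of both sides.
The derivative rules (L{y''} = s^2 Y - s·y(0) - y'(0) and L{y'} = sY - y(0), with y(0) = 0, y'(0) = -1) turn the left side into (s^2 + 3*s - 9)Y - (-1).
The right side is L{sin(7*t)} = 7/(s^2 + 49).
So (s^2 + 3*s - 9)Y = 7/(s^2 + 49) + (-1).
Isolate Y and clear denominators.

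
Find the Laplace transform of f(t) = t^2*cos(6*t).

2*s*(s^2 - 108)/(s^2 + 36)^3

L{cos(6t)} = s/(s^2 + 36).
Then apply L{t^2·g(t)} = (-1)^2 d^2/ds^2[G(s)] with G(s) = s/(s^2 + 36):
differentiating 2 times and applying the sign gives 2*s*(s^2 - 108)/(s^2 + 36)^3.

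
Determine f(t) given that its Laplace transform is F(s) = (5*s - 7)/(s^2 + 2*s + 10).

Complete the square in the denominator: s^2 + 2*s + 10 = (s + 1)^2 + 3^2.
Split the numerator to match: 5*s - 7 = 5·(s + 1) - 4·3.
Invert each term: 5·(s + 1)/((s + 1)^2 + 9) ↔ 5e^(-t)cos(3t); -4·3/((s + 1)^2 + 9) ↔ -4e^(-t)sin(3t).

f(t) = -4*exp(-t)*sin(3*t) + 5*exp(-t)*cos(3*t)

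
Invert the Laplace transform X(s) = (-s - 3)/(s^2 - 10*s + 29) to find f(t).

Complete the square in the denominator: s^2 - 10*s + 29 = (s - 5)^2 + 2^2.
Split the numerator to match: -s - 3 = -1·(s - 5) - 4·2.
Invert each term: -1·(s - 5)/((s - 5)^2 + 4) ↔ -e^(5t)cos(2t); -4·2/((s - 5)^2 + 4) ↔ -4e^(5t)sin(2t).

f(t) = -4*exp(5*t)*sin(2*t) - exp(5*t)*cos(2*t)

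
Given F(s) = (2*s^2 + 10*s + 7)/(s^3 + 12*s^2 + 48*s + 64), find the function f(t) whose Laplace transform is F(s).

Factor the denominator: s^3 + 12*s^2 + 48*s + 64 = (s + 4)^3.
Partial fraction decomposition gives [2/(s + 4)] + [-6/(s + 4)^2] + [-1/(s + 4)^3].
Invert each term: 2/(s + 4) ↔ 2e^(-4t); -6/(s + 4)^2 ↔ -6t·e^(-4t); -1/(s + 4)^3 ↔ (-1/2)t^2·e^(-4t).

f(t) = -t^2*exp(-4*t)/2 - 6*t*exp(-4*t) + 2*exp(-4*t)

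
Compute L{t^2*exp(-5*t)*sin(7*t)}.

14*(3*s^2 + 30*s + 26)/(s^2 + 10*s + 74)^3

L{sin(7t)} = 7/(s^2 + 49).
Multiplying by e^(-5t) shifts s → s + 5, so L{exp(-5*t)*sin(7*t)} = 7/((s + 5)^2 + 49).
Then apply L{t^2·g(t)} = (-1)^2 d^2/ds^2[G(s)] with G(s) = 7/((s + 5)^2 + 49):
differentiating 2 times and applying the sign gives 14*(3*s^2 + 30*s + 26)/(s^2 + 10*s + 74)^3.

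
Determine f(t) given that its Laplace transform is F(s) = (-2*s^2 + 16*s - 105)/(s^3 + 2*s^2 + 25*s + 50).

Factor the denominator: s^3 + 2*s^2 + 25*s + 50 = (s + 2)*(s^2 + 25).
Partial fraction decomposition gives [-5/(s + 2)] + [3*s/(s^2 + 25)] + [10/(s^2 + 25)].
Invert each term: -5/(s + 2) ↔ -5e^(-2t); 3·s/(s^2 + 25) ↔ 3cos(5t); 2·5/(s^2 + 25) ↔ 2sin(5t).

f(t) = 2*sin(5*t) + 3*cos(5*t) - 5*exp(-2*t)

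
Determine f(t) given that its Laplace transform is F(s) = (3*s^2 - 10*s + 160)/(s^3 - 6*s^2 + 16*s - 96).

f(t) = 4*exp(6*t) - 4*sin(4*t) - cos(4*t)

Factor the denominator: s^3 - 6*s^2 + 16*s - 96 = (s - 6)*(s^2 + 16).
Partial fraction decomposition gives [4/(s - 6)] + [-s/(s^2 + 16)] + [-16/(s^2 + 16)].
Invert each term: 4/(s - 6) ↔ 4e^(6t); -1·s/(s^2 + 16) ↔ -cos(4t); -4·4/(s^2 + 16) ↔ -4sin(4t).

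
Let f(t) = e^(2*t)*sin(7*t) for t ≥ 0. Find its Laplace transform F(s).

L{sin(7t)} = 7/(s^2 + 49).
By the first shifting theorem, multiplying by e^(2t) replaces s with s - 2.

F(s) = 7/((s - 2)^2 + 49)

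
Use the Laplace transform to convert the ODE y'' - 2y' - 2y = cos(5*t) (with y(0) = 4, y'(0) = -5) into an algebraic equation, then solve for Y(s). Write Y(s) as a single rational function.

Y(s) = (4*s^3 - 13*s^2 + 101*s - 325)/(s^4 - 2*s^3 + 23*s^2 - 50*s - 50)

Apply the Laplace transform to the equation.
The derivative rules (L{y''} = s^2 Y - s·y(0) - y'(0) and L{y'} = sY - y(0), with y(0) = 4, y'(0) = -5) turn the left side into (s^2 - 2*s - 2)Y - (4*s - 13).
The right side is L{cos(5*t)} = s/(s^2 + 25).
So (s^2 - 2*s - 2)Y = s/(s^2 + 25) + (4*s - 13).
Isolate Y and clear denominators.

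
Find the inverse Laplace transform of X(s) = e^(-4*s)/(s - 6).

Heaviside(t - 4)*(exp(6*t - 24))

The factor e^(-4s) signals a time shift by c = 4 (second shifting theorem).
L{e^(6t)} = 1/(s - 6), so L^-1{1/(s - 6)} = e^(6*t).
Hence the inverse is u(t - 4) times that function evaluated at t - 4.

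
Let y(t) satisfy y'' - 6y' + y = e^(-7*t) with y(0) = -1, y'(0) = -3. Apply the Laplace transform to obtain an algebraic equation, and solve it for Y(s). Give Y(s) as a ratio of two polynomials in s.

Y(s) = (-s^2 - 4*s + 22)/(s^3 + s^2 - 41*s + 7)

Laplace-transform each side.
Using L{y''} = s^2 Y - s·y(0) - y'(0) and L{y'} = sY - y(0), with y(0) = -1, y'(0) = -3, the left side becomes (s^2 - 6*s + 1)Y - (-s + 3).
The right side is L{e^(-7*t)} = 1/(s + 7).
So (s^2 - 6*s + 1)Y = 1/(s + 7) + (-s + 3).
Divide through and combine into a single rational function.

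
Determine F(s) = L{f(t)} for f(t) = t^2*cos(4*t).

L{cos(4t)} = s/(s^2 + 16).
Then apply L{t^2·g(t)} = (-1)^2 d^2/ds^2[G(s)] with G(s) = s/(s^2 + 16):
differentiating 2 times and applying the sign gives 2*s*(s^2 - 48)/(s^2 + 16)^3.

F(s) = 2*s*(s^2 - 48)/(s^2 + 16)^3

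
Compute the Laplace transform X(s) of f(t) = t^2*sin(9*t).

X(s) = 54*(s^2 - 27)/(s^2 + 81)^3

L{sin(9t)} = 9/(s^2 + 81).
Then apply L{t^2·g(t)} = (-1)^2 d^2/ds^2[G(s)] with G(s) = 9/(s^2 + 81):
differentiating 2 times and applying the sign gives 54*(s^2 - 27)/(s^2 + 81)^3.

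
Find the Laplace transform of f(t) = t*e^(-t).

(s + 1)^(-2)

L{e^(-t)} = 1/(s + 1).
Then apply L{t·g(t)} = -d/ds[G(s)] with G(s) = 1/(s + 1):
differentiating 1 time and applying the sign gives (s + 1)^(-2).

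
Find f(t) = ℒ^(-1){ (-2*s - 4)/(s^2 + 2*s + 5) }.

f(t) = -exp(-t)*sin(2*t) - 2*exp(-t)*cos(2*t)

Complete the square in the denominator: s^2 + 2*s + 5 = (s + 1)^2 + 2^2.
Split the numerator to match: -2*s - 4 = -2·(s + 1) - 1·2.
Invert each term: -2·(s + 1)/((s + 1)^2 + 4) ↔ -2e^(-t)cos(2t); -1·2/((s + 1)^2 + 4) ↔ -e^(-t)sin(2t).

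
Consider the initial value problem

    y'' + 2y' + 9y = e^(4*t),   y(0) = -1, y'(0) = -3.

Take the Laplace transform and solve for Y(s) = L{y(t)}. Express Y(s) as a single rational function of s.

Transform both sides with L{·}.
With L{y''} = s^2 Y - s·y(0) - y'(0) and L{y'} = sY - y(0), with y(0) = -1, y'(0) = -3: the LHS transforms to (s^2 + 2*s + 9)Y - (-s - 5).
The right side is L{e^(4*t)} = 1/(s - 4).
So (s^2 + 2*s + 9)Y = 1/(s - 4) + (-s - 5).
Solve for Y(s) and write it as one ratio of polynomials.

Y(s) = (-s^2 - s + 21)/(s^3 - 2*s^2 + s - 36)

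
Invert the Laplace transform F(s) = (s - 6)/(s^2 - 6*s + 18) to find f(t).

Complete the square in the denominator: s^2 - 6*s + 18 = (s - 3)^2 + 3^2.
Split the numerator to match: s - 6 = 1·(s - 3) - 1·3.
Invert each term: 1·(s - 3)/((s - 3)^2 + 9) ↔ e^(3t)cos(3t); -1·3/((s - 3)^2 + 9) ↔ -e^(3t)sin(3t).

f(t) = -exp(3*t)*sin(3*t) + exp(3*t)*cos(3*t)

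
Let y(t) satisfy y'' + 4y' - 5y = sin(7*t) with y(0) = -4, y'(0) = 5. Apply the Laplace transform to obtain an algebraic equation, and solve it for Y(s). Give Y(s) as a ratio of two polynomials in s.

Apply the Laplace transform to the equation.
The derivative rules (L{y''} = s^2 Y - s·y(0) - y'(0) and L{y'} = sY - y(0), with y(0) = -4, y'(0) = 5) turn the left side into (s^2 + 4*s - 5)Y - (-4*s - 11).
The right side is L{sin(7*t)} = 7/(s^2 + 49).
So (s^2 + 4*s - 5)Y = 7/(s^2 + 49) + (-4*s - 11).
Solve for Y(s) and write it as one ratio of polynomials.

Y(s) = (-4*s^3 - 11*s^2 - 196*s - 532)/(s^4 + 4*s^3 + 44*s^2 + 196*s - 245)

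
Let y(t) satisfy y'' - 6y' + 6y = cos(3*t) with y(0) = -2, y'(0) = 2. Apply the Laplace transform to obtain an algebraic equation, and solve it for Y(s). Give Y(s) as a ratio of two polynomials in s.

Transform both sides with L{·}.
Using L{y''} = s^2 Y - s·y(0) - y'(0) and L{y'} = sY - y(0), with y(0) = -2, y'(0) = 2, the left side becomes (s^2 - 6*s + 6)Y - (-2*s + 14).
The right side is L{cos(3*t)} = s/(s^2 + 9).
So (s^2 - 6*s + 6)Y = s/(s^2 + 9) + (-2*s + 14).
Isolate Y and clear denominators.

Y(s) = (-2*s^3 + 14*s^2 - 17*s + 126)/(s^4 - 6*s^3 + 15*s^2 - 54*s + 54)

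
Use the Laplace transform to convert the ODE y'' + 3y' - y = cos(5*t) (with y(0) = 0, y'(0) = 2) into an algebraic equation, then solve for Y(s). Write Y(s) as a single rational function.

Y(s) = (2*s^2 + s + 50)/(s^4 + 3*s^3 + 24*s^2 + 75*s - 25)

Apply the Laplace transform to the equation.
With L{y''} = s^2 Y - s·y(0) - y'(0) and L{y'} = sY - y(0), with y(0) = 0, y'(0) = 2: the LHS transforms to (s^2 + 3*s - 1)Y - (2).
The right side is L{cos(5*t)} = s/(s^2 + 25).
So (s^2 + 3*s - 1)Y = s/(s^2 + 25) + (2).
Isolate Y and clear denominators.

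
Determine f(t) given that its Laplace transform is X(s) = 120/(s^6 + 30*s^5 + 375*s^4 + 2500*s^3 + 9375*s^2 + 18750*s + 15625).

f(t) = t^5*exp(-5*t)

Rewrite the denominator: s^6 + 30*s^5 + 375*s^4 + 2500*s^3 + 9375*s^2 + 18750*s + 15625 = (s + 5)^6.
The form in (s + 5) signals a first-shifting-theorem factor e^(-5t).
Since L{t^5} = 5!/s^6 = 120/s^6, the inverse is t^5*e^(-5*t).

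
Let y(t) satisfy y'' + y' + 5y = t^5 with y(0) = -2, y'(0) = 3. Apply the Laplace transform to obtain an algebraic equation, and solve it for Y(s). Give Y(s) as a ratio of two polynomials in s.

Y(s) = (-2*s^7 + s^6 + 120)/(s^8 + s^7 + 5*s^6)

Take the Laplace transform of both sides.
With L{y''} = s^2 Y - s·y(0) - y'(0) and L{y'} = sY - y(0), with y(0) = -2, y'(0) = 3: the LHS transforms to (s^2 + s + 5)Y - (-2*s + 1).
The right side is L{t^5} = 120/s^6.
So (s^2 + s + 5)Y = 120/s^6 + (-2*s + 1).
Divide through and combine into a single rational function.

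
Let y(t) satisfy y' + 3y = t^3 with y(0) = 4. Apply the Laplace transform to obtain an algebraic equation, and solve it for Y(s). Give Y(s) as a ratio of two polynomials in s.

Take the Laplace transform of both sides.
The derivative rules (L{y'} = sY - y(0) = sY - 4) turn the left side into (s + 3)Y - (4).
The right side is L{t^3} = 6/s^4.
So (s + 3)Y = 6/s^4 + (4).
Divide through and combine into a single rational function.

Y(s) = (4*s^4 + 6)/(s^5 + 3*s^4)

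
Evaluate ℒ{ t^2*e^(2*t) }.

L{e^(2t)} = 1/(s - 2).
Then apply L{t^2·g(t)} = (-1)^2 d^2/ds^2[H(s)] with H(s) = 1/(s - 2):
differentiating 2 times and applying the sign gives 2/(s - 2)^3.

2/(s - 2)^3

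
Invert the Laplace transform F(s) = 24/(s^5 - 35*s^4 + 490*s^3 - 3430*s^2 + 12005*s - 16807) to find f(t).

f(t) = t^4*exp(7*t)

Rewrite the denominator: s^5 - 35*s^4 + 490*s^3 - 3430*s^2 + 12005*s - 16807 = (s - 7)^5.
The form in (s - 7) signals a first-shifting-theorem factor e^(7t).
Since L{t^4} = 4!/s^5 = 24/s^5, the inverse is t^4*exp(7*t).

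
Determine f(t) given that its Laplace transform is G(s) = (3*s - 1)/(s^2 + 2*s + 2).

Complete the square in the denominator: s^2 + 2*s + 2 = (s + 1)^2 + 1^2.
Split the numerator to match: 3*s - 1 = 3·(s + 1) - 4·1.
Invert each term: 3·(s + 1)/((s + 1)^2 + 1) ↔ 3e^(-t)cos(t); -4·1/((s + 1)^2 + 1) ↔ -4e^(-t)sin(t).

f(t) = -4*exp(-t)*sin(t) + 3*exp(-t)*cos(t)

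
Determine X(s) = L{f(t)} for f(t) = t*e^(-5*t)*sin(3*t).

L{sin(3t)} = 3/(s^2 + 9).
Multiplying by e^(-5t) shifts s → s + 5, so L{e^(-5*t)*sin(3*t)} = 3/((s + 5)^2 + 9).
Then apply L{t·g(t)} = -d/ds[G(s)] with G(s) = 3/((s + 5)^2 + 9):
differentiating 1 time and applying the sign gives 6*(s + 5)/(s^2 + 10*s + 34)^2.

X(s) = 6*(s + 5)/(s^2 + 10*s + 34)^2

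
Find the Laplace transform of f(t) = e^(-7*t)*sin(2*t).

L{sin(2t)} = 2/(s^2 + 4).
By the first shifting theorem, multiplying by e^(-7t) replaces s with s + 7.

2/((s + 7)^2 + 4)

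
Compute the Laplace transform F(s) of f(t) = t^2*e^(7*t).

L{e^(7t)} = 1/(s - 7).
Then apply L{t^2·g(t)} = (-1)^2 d^2/ds^2[G(s)] with G(s) = 1/(s - 7):
differentiating 2 times and applying the sign gives 2/(s - 7)^3.

F(s) = 2/(s - 7)^3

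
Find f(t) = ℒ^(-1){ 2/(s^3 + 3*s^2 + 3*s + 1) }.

f(t) = t^2*exp(-t)

Rewrite the denominator: s^3 + 3*s^2 + 3*s + 1 = (s + 1)^3.
The form in (s + 1) signals a first-shifting-theorem factor e^(-t).
Since L{t^2} = 2!/s^3 = 2/s^3, the inverse is t^2*exp(-t).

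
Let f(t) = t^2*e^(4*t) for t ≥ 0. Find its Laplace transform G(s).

G(s) = 2/(s - 4)^3

L{e^(4t)} = 1/(s - 4).
Then apply L{t^2·g(t)} = (-1)^2 d^2/ds^2[H(s)] with H(s) = 1/(s - 4):
differentiating 2 times and applying the sign gives 2/(s - 4)^3.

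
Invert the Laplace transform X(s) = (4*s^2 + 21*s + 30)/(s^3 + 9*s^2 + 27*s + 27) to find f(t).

f(t) = 3*t^2*exp(-3*t)/2 - 3*t*exp(-3*t) + 4*exp(-3*t)

Factor the denominator: s^3 + 9*s^2 + 27*s + 27 = (s + 3)^3.
Partial fraction decomposition gives [4/(s + 3)] + [-3/(s + 3)^2] + [3/(s + 3)^3].
Invert each term: 4/(s + 3) ↔ 4e^(-3t); -3/(s + 3)^2 ↔ -3t·e^(-3t); 3/(s + 3)^3 ↔ (3/2)t^2·e^(-3t).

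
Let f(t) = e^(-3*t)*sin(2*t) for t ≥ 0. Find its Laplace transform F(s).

F(s) = 2/((s + 3)^2 + 4)

L{sin(2t)} = 2/(s^2 + 4).
By the first shifting theorem, multiplying by e^(-3t) replaces s with s + 3.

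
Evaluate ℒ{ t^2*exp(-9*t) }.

L{e^(-9t)} = 1/(s + 9).
Then apply L{t^2·g(t)} = (-1)^2 d^2/ds^2[G(s)] with G(s) = 1/(s + 9):
differentiating 2 times and applying the sign gives 2/(s + 9)^3.

2/(s + 9)^3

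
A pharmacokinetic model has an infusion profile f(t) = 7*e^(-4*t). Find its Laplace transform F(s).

L{7} = 7/s.
By the first shifting theorem, multiplying by e^(-4t) replaces s with s + 4.

F(s) = 7/(s + 4)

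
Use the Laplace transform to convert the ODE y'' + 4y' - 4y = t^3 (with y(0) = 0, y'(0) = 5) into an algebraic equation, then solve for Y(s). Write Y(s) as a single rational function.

Apply the Laplace transform to the equation.
With L{y''} = s^2 Y - s·y(0) - y'(0) and L{y'} = sY - y(0), with y(0) = 0, y'(0) = 5: the LHS transforms to (s^2 + 4*s - 4)Y - (5).
The right side is L{t^3} = 6/s^4.
So (s^2 + 4*s - 4)Y = 6/s^4 + (5).
Divide through and combine into a single rational function.

Y(s) = (5*s^4 + 6)/(s^6 + 4*s^5 - 4*s^4)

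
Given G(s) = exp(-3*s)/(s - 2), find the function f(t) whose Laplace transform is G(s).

The factor e^(-3s) signals a time shift by c = 3 (second shifting theorem).
L{e^(2t)} = 1/(s - 2), so L^-1{1/(s - 2)} = exp(2*t).
Hence the inverse is u(t - 3) times that function evaluated at t - 3.

f(t) = Heaviside(t - 3)*(exp(2*t - 6))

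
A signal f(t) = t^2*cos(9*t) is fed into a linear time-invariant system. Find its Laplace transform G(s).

G(s) = 2*s*(s^2 - 243)/(s^2 + 81)^3

L{cos(9t)} = s/(s^2 + 81).
Then apply L{t^2·g(t)} = (-1)^2 d^2/ds^2[H(s)] with H(s) = s/(s^2 + 81):
differentiating 2 times and applying the sign gives 2*s*(s^2 - 243)/(s^2 + 81)^3.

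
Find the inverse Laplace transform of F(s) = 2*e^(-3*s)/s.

The factor e^(-3s) signals a time shift by c = 3 (second shifting theorem).
L{2} = 2/s, so L^-1{2/s} = 2.
Hence the inverse is u(t - 3) times that function evaluated at t - 3.

Heaviside(t - 3)*(2)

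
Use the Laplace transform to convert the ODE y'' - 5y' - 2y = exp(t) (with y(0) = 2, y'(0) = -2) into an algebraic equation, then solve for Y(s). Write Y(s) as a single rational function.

Y(s) = (2*s^2 - 14*s + 13)/(s^3 - 6*s^2 + 3*s + 2)

Laplace-transform each side.
Using L{y''} = s^2 Y - s·y(0) - y'(0) and L{y'} = sY - y(0), with y(0) = 2, y'(0) = -2, the left side becomes (s^2 - 5*s - 2)Y - (2*s - 12).
The right side is L{exp(t)} = 1/(s - 1).
So (s^2 - 5*s - 2)Y = 1/(s - 1) + (2*s - 12).
Divide through and combine into a single rational function.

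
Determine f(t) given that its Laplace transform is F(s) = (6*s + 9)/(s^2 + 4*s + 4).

Factor the denominator: s^2 + 4*s + 4 = (s + 2)^2.
Partial fraction decomposition gives [6/(s + 2)] + [-3/(s + 2)^2].
Invert each term: 6/(s + 2) ↔ 6e^(-2t); -3/(s + 2)^2 ↔ -3t·e^(-2t).

f(t) = -3*t*exp(-2*t) + 6*exp(-2*t)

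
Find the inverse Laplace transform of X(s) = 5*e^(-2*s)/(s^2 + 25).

The factor e^(-2s) signals a time shift by c = 2 (second shifting theorem).
L{sin(5t)} = 5/(s^2 + 25), so L^-1{5/(s^2 + 25)} = sin(5*t).
Hence the inverse is u(t - 2) times that function evaluated at t - 2.

Heaviside(t - 2)*(sin(5*t - 10))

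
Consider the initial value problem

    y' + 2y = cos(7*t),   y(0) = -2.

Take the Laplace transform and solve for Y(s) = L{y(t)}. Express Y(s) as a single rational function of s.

Y(s) = (-2*s^2 + s - 98)/(s^3 + 2*s^2 + 49*s + 98)

Take the Laplace transform of both sides.
The derivative rules (L{y'} = sY - y(0) = sY - (-2)) turn the left side into (s + 2)Y - (-2).
The right side is L{cos(7*t)} = s/(s^2 + 49).
So (s + 2)Y = s/(s^2 + 49) + (-2).
Divide through and combine into a single rational function.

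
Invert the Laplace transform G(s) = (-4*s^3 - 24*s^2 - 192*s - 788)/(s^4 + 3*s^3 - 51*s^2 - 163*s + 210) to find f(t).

Factor the denominator: s^4 + 3*s^3 - 51*s^2 - 163*s + 210 = (s - 7)*(s - 1)*(s + 5)*(s + 6).
Partial fraction decomposition gives [4/(s - 1)] + [-5/(s - 7)] + [1/(s + 5)] + [-4/(s + 6)].
Invert each term: 4/(s - 1) ↔ 4e^(t); -5/(s - 7) ↔ -5e^(7t); 1/(s + 5) ↔ e^(-5t); -4/(s + 6) ↔ -4e^(-6t).

f(t) = -5*exp(7*t) + 4*exp(t) + exp(-5*t) - 4*exp(-6*t)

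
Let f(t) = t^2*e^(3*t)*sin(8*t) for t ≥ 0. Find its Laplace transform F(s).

F(s) = 16*(3*s^2 - 18*s - 37)/(s^2 - 6*s + 73)^3

L{sin(8t)} = 8/(s^2 + 64).
Multiplying by e^(3t) shifts s → s - 3, so L{e^(3*t)*sin(8*t)} = 8/((s - 3)^2 + 64).
Then apply L{t^2·g(t)} = (-1)^2 d^2/ds^2[G(s)] with G(s) = 8/((s - 3)^2 + 64):
differentiating 2 times and applying the sign gives 16*(3*s^2 - 18*s - 37)/(s^2 - 6*s + 73)^3.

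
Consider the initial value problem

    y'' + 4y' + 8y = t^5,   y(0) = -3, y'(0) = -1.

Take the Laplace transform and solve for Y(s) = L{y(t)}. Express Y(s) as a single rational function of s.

Y(s) = (-3*s^7 - 13*s^6 + 120)/(s^8 + 4*s^7 + 8*s^6)

Transform both sides with L{·}.
Using L{y''} = s^2 Y - s·y(0) - y'(0) and L{y'} = sY - y(0), with y(0) = -3, y'(0) = -1, the left side becomes (s^2 + 4*s + 8)Y - (-3*s - 13).
The right side is L{t^5} = 120/s^6.
So (s^2 + 4*s + 8)Y = 120/s^6 + (-3*s - 13).
Isolate Y and clear denominators.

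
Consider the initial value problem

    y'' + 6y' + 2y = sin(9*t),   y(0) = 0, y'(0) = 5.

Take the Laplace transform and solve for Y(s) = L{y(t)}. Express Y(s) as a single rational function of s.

Laplace-transform each side.
With L{y''} = s^2 Y - s·y(0) - y'(0) and L{y'} = sY - y(0), with y(0) = 0, y'(0) = 5: the LHS transforms to (s^2 + 6*s + 2)Y - (5).
The right side is L{sin(9*t)} = 9/(s^2 + 81).
So (s^2 + 6*s + 2)Y = 9/(s^2 + 81) + (5).
Solve for Y(s) and write it as one ratio of polynomials.

Y(s) = (5*s^2 + 414)/(s^4 + 6*s^3 + 83*s^2 + 486*s + 162)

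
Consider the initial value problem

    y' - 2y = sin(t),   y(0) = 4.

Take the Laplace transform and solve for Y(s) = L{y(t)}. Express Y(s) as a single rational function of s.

Y(s) = (4*s^2 + 5)/(s^3 - 2*s^2 + s - 2)

Transform both sides with L{·}.
The derivative rules (L{y'} = sY - y(0) = sY - 4) turn the left side into (s - 2)Y - (4).
The right side is L{sin(t)} = 1/(s^2 + 1).
So (s - 2)Y = 1/(s^2 + 1) + (4).
Divide through and combine into a single rational function.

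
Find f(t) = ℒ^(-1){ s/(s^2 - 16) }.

Since L{cosh(4t)} = s/(s^2 - 16), the inverse is cosh(4*t).

f(t) = cosh(4*t)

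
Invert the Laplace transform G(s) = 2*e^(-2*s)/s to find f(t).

f(t) = Heaviside(t - 2)*(2)

The factor e^(-2s) signals a time shift by c = 2 (second shifting theorem).
L{2} = 2/s, so L^-1{2/s} = 2.
Hence the inverse is u(t - 2) times that function evaluated at t - 2.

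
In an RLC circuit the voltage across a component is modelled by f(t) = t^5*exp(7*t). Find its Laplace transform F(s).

L{t^5} = 5!/s^6 = 120/s^6.
By the first shifting theorem, multiplying by e^(7t) replaces s with s - 7.

F(s) = 120/(s - 7)^6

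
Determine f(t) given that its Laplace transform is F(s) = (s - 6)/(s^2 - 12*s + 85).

Rewrite the denominator: s^2 - 12*s + 85 = (s - 6)^2 + 49.
The form in (s - 6) signals a first-shifting-theorem factor e^(6t).
Since L{cos(7t)} = s/(s^2 + 49), the inverse is e^(6*t)*cos(7*t).

f(t) = exp(6*t)*cos(7*t)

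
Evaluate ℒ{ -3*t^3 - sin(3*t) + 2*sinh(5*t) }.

-3/(s^2 + 9) + 10/(s^2 - 25) - 18/s^4

The transform is linear, so treat each term independently.
(-3)·[L{t^3} = 3!/s^4 = 6/s^4]; (2)·[L{sinh(5t)} = 5/(s^2 - 25)]; (-1)·[L{sin(3t)} = 3/(s^2 + 9)].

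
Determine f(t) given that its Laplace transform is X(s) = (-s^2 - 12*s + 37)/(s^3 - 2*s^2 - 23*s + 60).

Factor the denominator: s^3 - 2*s^2 - 23*s + 60 = (s - 4)*(s - 3)*(s + 5).
Partial fraction decomposition gives [1/(s + 5)] + [1/(s - 3)] + [-3/(s - 4)].
Invert each term: 1/(s + 5) ↔ e^(-5t); 1/(s - 3) ↔ e^(3t); -3/(s - 4) ↔ -3e^(4t).

f(t) = -3*exp(4*t) + exp(3*t) + exp(-5*t)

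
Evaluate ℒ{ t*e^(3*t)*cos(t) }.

L{cos(t)} = s/(s^2 + 1).
Multiplying by e^(3t) shifts s → s - 3, so L{e^(3*t)*cos(t)} = (s - 3)/((s - 3)^2 + 1).
Then apply L{t·g(t)} = -d/ds[G(s)] with G(s) = (s - 3)/((s - 3)^2 + 1):
differentiating 1 time and applying the sign gives (s - 4)*(s - 2)/(s^2 - 6*s + 10)^2.

(s - 4)*(s - 2)/(s^2 - 6*s + 10)^2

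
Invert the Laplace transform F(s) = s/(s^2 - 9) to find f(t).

Since L{cosh(3t)} = s/(s^2 - 9), the inverse is cosh(3*t).

f(t) = cosh(3*t)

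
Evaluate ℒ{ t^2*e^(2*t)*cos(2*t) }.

L{cos(2t)} = s/(s^2 + 4).
Multiplying by e^(2t) shifts s → s - 2, so L{e^(2*t)*cos(2*t)} = (s - 2)/((s - 2)^2 + 4).
Then apply L{t^2·g(t)} = (-1)^2 d^2/ds^2[G(s)] with G(s) = (s - 2)/((s - 2)^2 + 4):
differentiating 2 times and applying the sign gives 2*(s - 2)*(s^2 - 4*s - 8)/(s^2 - 4*s + 8)^3.

2*(s - 2)*(s^2 - 4*s - 8)/(s^2 - 4*s + 8)^3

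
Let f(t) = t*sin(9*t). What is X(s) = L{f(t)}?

L{sin(9t)} = 9/(s^2 + 81).
Then apply L{t·g(t)} = -d/ds[G(s)] with G(s) = 9/(s^2 + 81):
differentiating 1 time and applying the sign gives 18*s/(s^2 + 81)^2.

X(s) = 18*s/(s^2 + 81)^2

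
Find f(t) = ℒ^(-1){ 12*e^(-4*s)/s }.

f(t) = Heaviside(t - 4)*(12)

The factor e^(-4s) signals a time shift by c = 4 (second shifting theorem).
L{12} = 12/s, so L^-1{12/s} = 12.
Hence the inverse is u(t - 4) times that function evaluated at t - 4.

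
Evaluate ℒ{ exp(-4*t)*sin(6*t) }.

L{sin(6t)} = 6/(s^2 + 36).
By the first shifting theorem, multiplying by e^(-4t) replaces s with s + 4.

6/((s + 4)^2 + 36)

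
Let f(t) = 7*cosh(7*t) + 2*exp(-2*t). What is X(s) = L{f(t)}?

By linearity of the Laplace transform, transform each term separately.
(2)·[L{e^(-2t)} = 1/(s + 2)]; (7)·[L{cosh(7t)} = s/(s^2 - 49)].

X(s) = 7*s/(s^2 - 49) + 2/(s + 2)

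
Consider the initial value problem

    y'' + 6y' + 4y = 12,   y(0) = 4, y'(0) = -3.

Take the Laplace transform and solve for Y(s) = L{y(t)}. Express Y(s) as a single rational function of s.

Take the Laplace transform of both sides.
The derivative rules (L{y''} = s^2 Y - s·y(0) - y'(0) and L{y'} = sY - y(0), with y(0) = 4, y'(0) = -3) turn the left side into (s^2 + 6*s + 4)Y - (4*s + 21).
The right side is L{12} = 12/s.
So (s^2 + 6*s + 4)Y = 12/s + (4*s + 21).
Isolate Y and clear denominators.

Y(s) = (4*s^2 + 21*s + 12)/(s^3 + 6*s^2 + 4*s)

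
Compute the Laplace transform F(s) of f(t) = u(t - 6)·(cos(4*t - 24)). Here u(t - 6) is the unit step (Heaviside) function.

F(s) = s*exp(-6*s)/(s^2 + 16)

By the second shifting theorem, L{u(t - c)·g(t - c)} = e^(-cs)·G(s) with c = 6 and G(s) = L{g(t)}.
L{cos(4t)} = s/(s^2 + 16).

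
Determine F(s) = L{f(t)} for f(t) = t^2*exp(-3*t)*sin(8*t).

F(s) = 16*(3*s^2 + 18*s - 37)/(s^2 + 6*s + 73)^3

L{sin(8t)} = 8/(s^2 + 64).
Multiplying by e^(-3t) shifts s → s + 3, so L{exp(-3*t)*sin(8*t)} = 8/((s + 3)^2 + 64).
Then apply L{t^2·g(t)} = (-1)^2 d^2/ds^2[G(s)] with G(s) = 8/((s + 3)^2 + 64):
differentiating 2 times and applying the sign gives 16*(3*s^2 + 18*s - 37)/(s^2 + 6*s + 73)^3.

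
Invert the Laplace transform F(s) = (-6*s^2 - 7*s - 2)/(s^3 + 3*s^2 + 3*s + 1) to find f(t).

f(t) = -t^2*exp(-t)/2 + 5*t*exp(-t) - 6*exp(-t)

Factor the denominator: s^3 + 3*s^2 + 3*s + 1 = (s + 1)^3.
Partial fraction decomposition gives [-6/(s + 1)] + [5/(s + 1)^2] + [-1/(s + 1)^3].
Invert each term: -6/(s + 1) ↔ -6e^(-t); 5/(s + 1)^2 ↔ 5t·e^(-t); -1/(s + 1)^3 ↔ (-1/2)t^2·e^(-t).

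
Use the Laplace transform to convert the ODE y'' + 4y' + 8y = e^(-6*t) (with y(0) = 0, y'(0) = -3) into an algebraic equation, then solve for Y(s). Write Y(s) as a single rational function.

Y(s) = (-3*s - 17)/(s^3 + 10*s^2 + 32*s + 48)

Take the Laplace transform of both sides.
With L{y''} = s^2 Y - s·y(0) - y'(0) and L{y'} = sY - y(0), with y(0) = 0, y'(0) = -3: the LHS transforms to (s^2 + 4*s + 8)Y - (-3).
The right side is L{e^(-6*t)} = 1/(s + 6).
So (s^2 + 4*s + 8)Y = 1/(s + 6) + (-3).
Isolate Y and clear denominators.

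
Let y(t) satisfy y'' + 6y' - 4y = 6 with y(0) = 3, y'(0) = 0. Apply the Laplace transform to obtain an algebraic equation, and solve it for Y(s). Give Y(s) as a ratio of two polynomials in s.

Transform both sides with L{·}.
Using L{y''} = s^2 Y - s·y(0) - y'(0) and L{y'} = sY - y(0), with y(0) = 3, y'(0) = 0, the left side becomes (s^2 + 6*s - 4)Y - (3*s + 18).
The right side is L{6} = 6/s.
So (s^2 + 6*s - 4)Y = 6/s + (3*s + 18).
Solve for Y(s) and write it as one ratio of polynomials.

Y(s) = (3*s^2 + 18*s + 6)/(s^3 + 6*s^2 - 4*s)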